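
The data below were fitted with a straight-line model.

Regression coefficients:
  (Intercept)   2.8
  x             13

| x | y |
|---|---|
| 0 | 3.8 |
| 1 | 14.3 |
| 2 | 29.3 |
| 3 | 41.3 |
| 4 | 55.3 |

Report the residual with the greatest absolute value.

e = -1.5

x=0: ŷ = 2.8 + 13·0 = 2.8; e = 3.8 − 2.8 = 1
x=1: ŷ = 2.8 + 13·1 = 15.8; e = 14.3 − 15.8 = -1.5
x=2: ŷ = 2.8 + 13·2 = 28.8; e = 29.3 − 28.8 = 0.5
x=3: ŷ = 2.8 + 13·3 = 41.8; e = 41.3 − 41.8 = -0.5
x=4: ŷ = 2.8 + 13·4 = 54.8; e = 55.3 − 54.8 = 0.5
Largest |e| is 1.5 at x = 1, residual -1.5.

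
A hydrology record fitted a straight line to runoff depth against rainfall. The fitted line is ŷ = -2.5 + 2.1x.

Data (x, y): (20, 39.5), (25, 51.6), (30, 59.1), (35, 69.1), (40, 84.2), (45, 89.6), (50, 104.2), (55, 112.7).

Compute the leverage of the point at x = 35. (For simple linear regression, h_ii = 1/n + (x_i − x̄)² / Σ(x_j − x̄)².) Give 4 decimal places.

h = 0.1310

x̄ = (20 + 25 + 30 + 35 + 40 + 45 + 50 + 55)/8 = 37.5
Σ(x − x̄)² = 306.25 + 156.25 + 56.25 + 6.25 + 6.25 + 56.25 + 156.25 + 306.25 = 1050
h = 1/8 + (-2.5)²/1050 = 0.125 + 0.00595238 = 0.1310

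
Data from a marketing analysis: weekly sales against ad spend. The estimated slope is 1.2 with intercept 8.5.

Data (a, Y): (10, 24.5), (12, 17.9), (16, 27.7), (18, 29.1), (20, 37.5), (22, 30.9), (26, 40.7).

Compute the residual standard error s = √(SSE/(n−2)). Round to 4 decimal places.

s = 4.0988

a=10: ŷ = 8.5 + 1.2·10 = 20.5; e = 24.5 − 20.5 = 4
a=12: ŷ = 8.5 + 1.2·12 = 22.9; e = 17.9 − 22.9 = -5
a=16: ŷ = 8.5 + 1.2·16 = 27.7; e = 27.7 − 27.7 = 0
a=18: ŷ = 8.5 + 1.2·18 = 30.1; e = 29.1 − 30.1 = -1
a=20: ŷ = 8.5 + 1.2·20 = 32.5; e = 37.5 − 32.5 = 5
a=22: ŷ = 8.5 + 1.2·22 = 34.9; e = 30.9 − 34.9 = -4
a=26: ŷ = 8.5 + 1.2·26 = 39.7; e = 40.7 − 39.7 = 1
SSE = 16 + 25 + 0 + 1 + 25 + 16 + 1 = 84
s = √(84/5) = √16.8 ≈ 4.0988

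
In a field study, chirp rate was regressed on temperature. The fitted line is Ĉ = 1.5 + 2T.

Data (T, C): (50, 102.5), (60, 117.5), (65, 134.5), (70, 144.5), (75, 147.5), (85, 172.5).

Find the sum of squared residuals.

SSE = 52

T=50: Ĉ = 1.5 + 2·50 = 101.5; r = 102.5 − 101.5 = 1
T=60: Ĉ = 1.5 + 2·60 = 121.5; r = 117.5 − 121.5 = -4
T=65: Ĉ = 1.5 + 2·65 = 131.5; r = 134.5 − 131.5 = 3
T=70: Ĉ = 1.5 + 2·70 = 141.5; r = 144.5 − 141.5 = 3
T=75: Ĉ = 1.5 + 2·75 = 151.5; r = 147.5 − 151.5 = -4
T=85: Ĉ = 1.5 + 2·85 = 171.5; r = 172.5 − 171.5 = 1
SSE = 1 + 16 + 9 + 9 + 16 + 1 = 52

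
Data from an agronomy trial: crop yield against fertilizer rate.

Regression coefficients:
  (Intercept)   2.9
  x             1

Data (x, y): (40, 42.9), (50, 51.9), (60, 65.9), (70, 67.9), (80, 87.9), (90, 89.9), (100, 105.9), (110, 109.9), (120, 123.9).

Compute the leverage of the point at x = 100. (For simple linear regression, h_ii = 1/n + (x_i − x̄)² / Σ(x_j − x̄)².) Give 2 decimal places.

h = 0.18

x̄ = (40 + 50 + 60 + 70 + 80 + 90 + 100 + 110 + 120)/9 = 80
Σ(x − x̄)² = 1600 + 900 + 400 + 100 + 0 + 100 + 400 + 900 + 1600 = 6000
h = 1/9 + (20)²/6000 = 0.111111 + 0.0666667 = 0.18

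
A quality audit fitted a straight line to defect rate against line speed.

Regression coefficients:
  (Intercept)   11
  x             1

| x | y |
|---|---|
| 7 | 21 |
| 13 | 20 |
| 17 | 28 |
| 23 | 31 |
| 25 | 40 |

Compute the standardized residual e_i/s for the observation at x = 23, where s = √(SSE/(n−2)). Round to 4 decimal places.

x=7: ŷ = 11 + 7 = 18; e = 21 − 18 = 3
x=13: ŷ = 11 + 13 = 24; e = 20 − 24 = -4
x=17: ŷ = 11 + 17 = 28; e = 28 − 28 = 0
x=23: ŷ = 11 + 23 = 34; e = 31 − 34 = -3
x=25: ŷ = 11 + 25 = 36; e = 40 − 36 = 4
SSE = 9 + 16 + 0 + 9 + 16 = 50
s = √(50/3) = 4.08248
e/s = -3 / 4.08248 = -0.7348

-0.7348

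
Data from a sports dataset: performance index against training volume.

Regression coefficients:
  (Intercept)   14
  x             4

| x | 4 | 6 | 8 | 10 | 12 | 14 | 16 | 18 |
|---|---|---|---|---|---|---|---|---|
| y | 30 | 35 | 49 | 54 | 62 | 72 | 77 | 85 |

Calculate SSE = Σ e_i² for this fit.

SSE = 24

x=4: ŷ = 14 + 4·4 = 30; e = 30 − 30 = 0
x=6: ŷ = 14 + 4·6 = 38; e = 35 − 38 = -3
x=8: ŷ = 14 + 4·8 = 46; e = 49 − 46 = 3
x=10: ŷ = 14 + 4·10 = 54; e = 54 − 54 = 0
x=12: ŷ = 14 + 4·12 = 62; e = 62 − 62 = 0
x=14: ŷ = 14 + 4·14 = 70; e = 72 − 70 = 2
x=16: ŷ = 14 + 4·16 = 78; e = 77 − 78 = -1
x=18: ŷ = 14 + 4·18 = 86; e = 85 − 86 = -1
SSE = 0 + 9 + 9 + 0 + 0 + 4 + 1 + 1 = 24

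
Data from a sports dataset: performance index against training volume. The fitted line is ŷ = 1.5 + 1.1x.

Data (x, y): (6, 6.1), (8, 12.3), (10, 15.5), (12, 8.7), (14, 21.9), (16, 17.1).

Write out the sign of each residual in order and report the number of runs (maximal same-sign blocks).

x=6: ŷ = 1.5 + 1.1·6 = 8.1; r = 6.1 − 8.1 = -2
x=8: ŷ = 1.5 + 1.1·8 = 10.3; r = 12.3 − 10.3 = 2
x=10: ŷ = 1.5 + 1.1·10 = 12.5; r = 15.5 − 12.5 = 3
x=12: ŷ = 1.5 + 1.1·12 = 14.7; r = 8.7 − 14.7 = -6
x=14: ŷ = 1.5 + 1.1·14 = 16.9; r = 21.9 − 16.9 = 5
x=16: ŷ = 1.5 + 1.1·16 = 19.1; r = 17.1 − 19.1 = -2
Signs: − + + − + −
Runs: −×1, +×2, −×1, +×1, −×1 → 5

5 runs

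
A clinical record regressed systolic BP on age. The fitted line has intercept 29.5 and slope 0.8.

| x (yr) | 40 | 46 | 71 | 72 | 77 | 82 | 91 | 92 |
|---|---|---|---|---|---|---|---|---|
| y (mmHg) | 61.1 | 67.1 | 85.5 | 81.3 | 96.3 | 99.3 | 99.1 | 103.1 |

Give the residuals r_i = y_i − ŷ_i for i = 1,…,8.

-0.4, 0.8, -0.8, -5.8, 5.2, 4.2, -3.2, 0

x=40: ŷ = 29.5 + 0.8·40 = 61.5; r = 61.1 − 61.5 = -0.4
x=46: ŷ = 29.5 + 0.8·46 = 66.3; r = 67.1 − 66.3 = 0.8
x=71: ŷ = 29.5 + 0.8·71 = 86.3; r = 85.5 − 86.3 = -0.8
x=72: ŷ = 29.5 + 0.8·72 = 87.1; r = 81.3 − 87.1 = -5.8
x=77: ŷ = 29.5 + 0.8·77 = 91.1; r = 96.3 − 91.1 = 5.2
x=82: ŷ = 29.5 + 0.8·82 = 95.1; r = 99.3 − 95.1 = 4.2
x=91: ŷ = 29.5 + 0.8·91 = 102.3; r = 99.1 − 102.3 = -3.2
x=92: ŷ = 29.5 + 0.8·92 = 103.1; r = 103.1 − 103.1 = 0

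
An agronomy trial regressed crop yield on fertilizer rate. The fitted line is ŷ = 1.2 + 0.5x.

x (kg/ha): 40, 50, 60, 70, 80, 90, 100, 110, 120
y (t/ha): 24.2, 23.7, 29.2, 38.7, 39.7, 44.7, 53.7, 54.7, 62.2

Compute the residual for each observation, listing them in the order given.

3, -2.5, -2, 2.5, -1.5, -1.5, 2.5, -1.5, 1

x=40: ŷ = 1.2 + 0.5·40 = 21.2; e = 24.2 − 21.2 = 3
x=50: ŷ = 1.2 + 0.5·50 = 26.2; e = 23.7 − 26.2 = -2.5
x=60: ŷ = 1.2 + 0.5·60 = 31.2; e = 29.2 − 31.2 = -2
x=70: ŷ = 1.2 + 0.5·70 = 36.2; e = 38.7 − 36.2 = 2.5
x=80: ŷ = 1.2 + 0.5·80 = 41.2; e = 39.7 − 41.2 = -1.5
x=90: ŷ = 1.2 + 0.5·90 = 46.2; e = 44.7 − 46.2 = -1.5
x=100: ŷ = 1.2 + 0.5·100 = 51.2; e = 53.7 − 51.2 = 2.5
x=110: ŷ = 1.2 + 0.5·110 = 56.2; e = 54.7 − 56.2 = -1.5
x=120: ŷ = 1.2 + 0.5·120 = 61.2; e = 62.2 − 61.2 = 1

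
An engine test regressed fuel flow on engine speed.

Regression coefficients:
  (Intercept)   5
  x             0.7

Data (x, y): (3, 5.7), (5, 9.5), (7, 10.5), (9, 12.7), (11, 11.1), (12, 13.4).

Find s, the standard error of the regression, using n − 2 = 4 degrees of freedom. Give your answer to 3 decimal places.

x=3: ŷ = 5 + 0.7·3 = 7.1; e = 5.7 − 7.1 = -1.4
x=5: ŷ = 5 + 0.7·5 = 8.5; e = 9.5 − 8.5 = 1
x=7: ŷ = 5 + 0.7·7 = 9.9; e = 10.5 − 9.9 = 0.6
x=9: ŷ = 5 + 0.7·9 = 11.3; e = 12.7 − 11.3 = 1.4
x=11: ŷ = 5 + 0.7·11 = 12.7; e = 11.1 − 12.7 = -1.6
x=12: ŷ = 5 + 0.7·12 = 13.4; e = 13.4 − 13.4 = 0
SSE = 1.96 + 1 + 0.36 + 1.96 + 2.56 + 0 = 7.84
s = √(7.84/4) = √1.96 ≈ 1.400

s = 1.400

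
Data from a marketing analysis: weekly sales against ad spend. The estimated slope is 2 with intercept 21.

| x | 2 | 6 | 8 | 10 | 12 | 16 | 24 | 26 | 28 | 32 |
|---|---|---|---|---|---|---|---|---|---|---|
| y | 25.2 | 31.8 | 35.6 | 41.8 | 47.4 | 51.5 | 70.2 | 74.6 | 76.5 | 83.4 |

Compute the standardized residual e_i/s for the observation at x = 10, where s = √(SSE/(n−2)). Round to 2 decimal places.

x=2: ŷ = 21 + 2·2 = 25; e = 25.2 − 25 = 0.2
x=6: ŷ = 21 + 2·6 = 33; e = 31.8 − 33 = -1.2
x=8: ŷ = 21 + 2·8 = 37; e = 35.6 − 37 = -1.4
x=10: ŷ = 21 + 2·10 = 41; e = 41.8 − 41 = 0.8
x=12: ŷ = 21 + 2·12 = 45; e = 47.4 − 45 = 2.4
x=16: ŷ = 21 + 2·16 = 53; e = 51.5 − 53 = -1.5
x=24: ŷ = 21 + 2·24 = 69; e = 70.2 − 69 = 1.2
x=26: ŷ = 21 + 2·26 = 73; e = 74.6 − 73 = 1.6
x=28: ŷ = 21 + 2·28 = 77; e = 76.5 − 77 = -0.5
x=32: ŷ = 21 + 2·32 = 85; e = 83.4 − 85 = -1.6
SSE = 0.04 + 1.44 + 1.96 + 0.64 + 5.76 + 2.25 + 1.44 + 2.56 + 0.25 + 2.56 = 18.9
s = √(18.9/8) = 1.53704
e/s = 0.8 / 1.53704 = 0.52

0.52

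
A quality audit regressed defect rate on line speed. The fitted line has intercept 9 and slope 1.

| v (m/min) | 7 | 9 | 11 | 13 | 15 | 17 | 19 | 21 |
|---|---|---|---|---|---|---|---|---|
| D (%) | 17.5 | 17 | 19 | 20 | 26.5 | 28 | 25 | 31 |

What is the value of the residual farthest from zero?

v=7: ŷ = 9 + 7 = 16; e = 17.5 − 16 = 1.5
v=9: ŷ = 9 + 9 = 18; e = 17 − 18 = -1
v=11: ŷ = 9 + 11 = 20; e = 19 − 20 = -1
v=13: ŷ = 9 + 13 = 22; e = 20 − 22 = -2
v=15: ŷ = 9 + 15 = 24; e = 26.5 − 24 = 2.5
v=17: ŷ = 9 + 17 = 26; e = 28 − 26 = 2
v=19: ŷ = 9 + 19 = 28; e = 25 − 28 = -3
v=21: ŷ = 9 + 21 = 30; e = 31 − 30 = 1
Largest |e| is 3 at v = 19, residual -3.

e = -3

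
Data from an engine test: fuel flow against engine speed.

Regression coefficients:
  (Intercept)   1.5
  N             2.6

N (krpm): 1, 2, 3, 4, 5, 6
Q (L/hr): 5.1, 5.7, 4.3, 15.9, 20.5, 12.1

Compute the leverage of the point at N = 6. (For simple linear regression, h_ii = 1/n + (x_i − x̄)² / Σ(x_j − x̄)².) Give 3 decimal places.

N̄ = (1 + 2 + 3 + 4 + 5 + 6)/6 = 3.5
Σ(N − N̄)² = 6.25 + 2.25 + 0.25 + 0.25 + 2.25 + 6.25 = 17.5
h = 1/6 + (2.5)²/17.5 = 0.166667 + 0.357143 = 0.524

h = 0.524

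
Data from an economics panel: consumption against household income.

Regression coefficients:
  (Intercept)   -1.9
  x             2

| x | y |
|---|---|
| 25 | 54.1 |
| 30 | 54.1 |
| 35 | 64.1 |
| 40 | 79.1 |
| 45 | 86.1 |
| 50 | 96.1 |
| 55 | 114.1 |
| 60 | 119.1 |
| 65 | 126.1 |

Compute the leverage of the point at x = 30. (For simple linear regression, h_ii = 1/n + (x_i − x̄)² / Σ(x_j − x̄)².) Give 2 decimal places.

h = 0.26

x̄ = (25 + 30 + 35 + 40 + 45 + 50 + 55 + 60 + 65)/9 = 45
Σ(x − x̄)² = 400 + 225 + 100 + 25 + 0 + 25 + 100 + 225 + 400 = 1500
h = 1/9 + (-15)²/1500 = 0.111111 + 0.15 = 0.26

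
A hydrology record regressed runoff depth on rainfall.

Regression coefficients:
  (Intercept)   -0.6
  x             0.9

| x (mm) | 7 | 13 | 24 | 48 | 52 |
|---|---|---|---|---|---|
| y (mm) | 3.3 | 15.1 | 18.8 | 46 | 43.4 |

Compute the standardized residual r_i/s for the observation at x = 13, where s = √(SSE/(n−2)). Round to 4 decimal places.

1.0215

x=7: ŷ = -0.6 + 0.9·7 = 5.7; r = 3.3 − 5.7 = -2.4
x=13: ŷ = -0.6 + 0.9·13 = 11.1; r = 15.1 − 11.1 = 4
x=24: ŷ = -0.6 + 0.9·24 = 21; r = 18.8 − 21 = -2.2
x=48: ŷ = -0.6 + 0.9·48 = 42.6; r = 46 − 42.6 = 3.4
x=52: ŷ = -0.6 + 0.9·52 = 46.2; r = 43.4 − 46.2 = -2.8
SSE = 5.76 + 16 + 4.84 + 11.56 + 7.84 = 46
s = √(46/3) = 3.91578
r/s = 4 / 3.91578 = 1.0215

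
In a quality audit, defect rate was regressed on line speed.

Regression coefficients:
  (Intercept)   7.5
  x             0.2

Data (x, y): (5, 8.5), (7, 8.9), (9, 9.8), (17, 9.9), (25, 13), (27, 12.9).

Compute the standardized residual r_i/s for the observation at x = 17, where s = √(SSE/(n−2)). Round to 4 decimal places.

-1.6330

x=5: ŷ = 7.5 + 0.2·5 = 8.5; r = 8.5 − 8.5 = 0
x=7: ŷ = 7.5 + 0.2·7 = 8.9; r = 8.9 − 8.9 = 0
x=9: ŷ = 7.5 + 0.2·9 = 9.3; r = 9.8 − 9.3 = 0.5
x=17: ŷ = 7.5 + 0.2·17 = 10.9; r = 9.9 − 10.9 = -1
x=25: ŷ = 7.5 + 0.2·25 = 12.5; r = 13 − 12.5 = 0.5
x=27: ŷ = 7.5 + 0.2·27 = 12.9; r = 12.9 − 12.9 = 0
SSE = 0 + 0 + 0.25 + 1 + 0.25 + 0 = 1.5
s = √(1.5/4) = 0.612372
r/s = -1 / 0.612372 = -1.6330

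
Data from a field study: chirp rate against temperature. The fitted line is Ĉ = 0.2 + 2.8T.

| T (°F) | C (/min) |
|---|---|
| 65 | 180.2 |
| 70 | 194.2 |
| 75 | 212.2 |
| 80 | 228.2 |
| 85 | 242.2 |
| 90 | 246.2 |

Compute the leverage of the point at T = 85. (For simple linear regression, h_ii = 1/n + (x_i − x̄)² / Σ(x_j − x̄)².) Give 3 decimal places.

h = 0.295

T̄ = (65 + 70 + 75 + 80 + 85 + 90)/6 = 77.5
Σ(T − T̄)² = 156.25 + 56.25 + 6.25 + 6.25 + 56.25 + 156.25 = 437.5
h = 1/6 + (7.5)²/437.5 = 0.166667 + 0.128571 = 0.295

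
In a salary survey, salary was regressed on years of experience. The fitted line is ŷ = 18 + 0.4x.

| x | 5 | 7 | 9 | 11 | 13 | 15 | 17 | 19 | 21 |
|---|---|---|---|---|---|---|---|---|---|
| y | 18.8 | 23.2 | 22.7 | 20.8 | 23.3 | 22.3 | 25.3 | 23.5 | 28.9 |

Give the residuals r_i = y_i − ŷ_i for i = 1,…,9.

x=5: ŷ = 18 + 0.4·5 = 20; r = 18.8 − 20 = -1.2
x=7: ŷ = 18 + 0.4·7 = 20.8; r = 23.2 − 20.8 = 2.4
x=9: ŷ = 18 + 0.4·9 = 21.6; r = 22.7 − 21.6 = 1.1
x=11: ŷ = 18 + 0.4·11 = 22.4; r = 20.8 − 22.4 = -1.6
x=13: ŷ = 18 + 0.4·13 = 23.2; r = 23.3 − 23.2 = 0.1
x=15: ŷ = 18 + 0.4·15 = 24; r = 22.3 − 24 = -1.7
x=17: ŷ = 18 + 0.4·17 = 24.8; r = 25.3 − 24.8 = 0.5
x=19: ŷ = 18 + 0.4·19 = 25.6; r = 23.5 − 25.6 = -2.1
x=21: ŷ = 18 + 0.4·21 = 26.4; r = 28.9 − 26.4 = 2.5

-1.2, 2.4, 1.1, -1.6, 0.1, -1.7, 0.5, -2.1, 2.5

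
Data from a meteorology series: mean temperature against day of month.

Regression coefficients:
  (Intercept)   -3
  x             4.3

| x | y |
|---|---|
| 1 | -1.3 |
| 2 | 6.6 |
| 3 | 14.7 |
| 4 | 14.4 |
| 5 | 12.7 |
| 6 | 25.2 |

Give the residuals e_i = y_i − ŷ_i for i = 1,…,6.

x=1: ŷ = -3 + 4.3·1 = 1.3; e = -1.3 − 1.3 = -2.6
x=2: ŷ = -3 + 4.3·2 = 5.6; e = 6.6 − 5.6 = 1
x=3: ŷ = -3 + 4.3·3 = 9.9; e = 14.7 − 9.9 = 4.8
x=4: ŷ = -3 + 4.3·4 = 14.2; e = 14.4 − 14.2 = 0.2
x=5: ŷ = -3 + 4.3·5 = 18.5; e = 12.7 − 18.5 = -5.8
x=6: ŷ = -3 + 4.3·6 = 22.8; e = 25.2 − 22.8 = 2.4

-2.6, 1, 4.8, 0.2, -5.8, 2.4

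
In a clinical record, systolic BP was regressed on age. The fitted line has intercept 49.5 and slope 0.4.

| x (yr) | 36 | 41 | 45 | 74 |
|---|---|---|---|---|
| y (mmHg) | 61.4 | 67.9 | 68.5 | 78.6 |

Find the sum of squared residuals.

x=36: ŷ = 49.5 + 0.4·36 = 63.9; r = 61.4 − 63.9 = -2.5
x=41: ŷ = 49.5 + 0.4·41 = 65.9; r = 67.9 − 65.9 = 2
x=45: ŷ = 49.5 + 0.4·45 = 67.5; r = 68.5 − 67.5 = 1
x=74: ŷ = 49.5 + 0.4·74 = 79.1; r = 78.6 − 79.1 = -0.5
SSE = 6.25 + 4 + 1 + 0.25 = 11.5

SSE = 11.5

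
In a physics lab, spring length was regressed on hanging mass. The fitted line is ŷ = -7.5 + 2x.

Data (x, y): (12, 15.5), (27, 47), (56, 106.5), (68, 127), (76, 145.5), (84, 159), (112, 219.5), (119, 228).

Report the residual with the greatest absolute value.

r = 3

x=12: ŷ = -7.5 + 2·12 = 16.5; r = 15.5 − 16.5 = -1
x=27: ŷ = -7.5 + 2·27 = 46.5; r = 47 − 46.5 = 0.5
x=56: ŷ = -7.5 + 2·56 = 104.5; r = 106.5 − 104.5 = 2
x=68: ŷ = -7.5 + 2·68 = 128.5; r = 127 − 128.5 = -1.5
x=76: ŷ = -7.5 + 2·76 = 144.5; r = 145.5 − 144.5 = 1
x=84: ŷ = -7.5 + 2·84 = 160.5; r = 159 − 160.5 = -1.5
x=112: ŷ = -7.5 + 2·112 = 216.5; r = 219.5 − 216.5 = 3
x=119: ŷ = -7.5 + 2·119 = 230.5; r = 228 − 230.5 = -2.5
Largest |r| is 3 at x = 112, residual 3.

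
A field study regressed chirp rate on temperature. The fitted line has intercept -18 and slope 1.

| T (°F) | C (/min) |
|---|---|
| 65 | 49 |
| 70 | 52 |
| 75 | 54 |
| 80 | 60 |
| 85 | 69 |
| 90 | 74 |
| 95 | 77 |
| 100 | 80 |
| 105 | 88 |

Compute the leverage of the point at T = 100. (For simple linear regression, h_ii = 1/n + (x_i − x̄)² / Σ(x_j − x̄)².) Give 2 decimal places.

h = 0.26

T̄ = (65 + 70 + 75 + 80 + 85 + 90 + 95 + 100 + 105)/9 = 85
Σ(T − T̄)² = 400 + 225 + 100 + 25 + 0 + 25 + 100 + 225 + 400 = 1500
h = 1/9 + (15)²/1500 = 0.111111 + 0.15 = 0.26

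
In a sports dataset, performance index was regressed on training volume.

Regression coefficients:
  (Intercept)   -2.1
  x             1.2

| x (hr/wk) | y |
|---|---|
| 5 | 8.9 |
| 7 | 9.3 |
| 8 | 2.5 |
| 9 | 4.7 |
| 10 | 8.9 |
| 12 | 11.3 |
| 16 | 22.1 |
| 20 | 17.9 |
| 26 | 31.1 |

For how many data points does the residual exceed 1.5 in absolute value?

x=5: ŷ = -2.1 + 1.2·5 = 3.9; e = 8.9 − 3.9 = 5
x=7: ŷ = -2.1 + 1.2·7 = 6.3; e = 9.3 − 6.3 = 3
x=8: ŷ = -2.1 + 1.2·8 = 7.5; e = 2.5 − 7.5 = -5
x=9: ŷ = -2.1 + 1.2·9 = 8.7; e = 4.7 − 8.7 = -4
x=10: ŷ = -2.1 + 1.2·10 = 9.9; e = 8.9 − 9.9 = -1
x=12: ŷ = -2.1 + 1.2·12 = 12.3; e = 11.3 − 12.3 = -1
x=16: ŷ = -2.1 + 1.2·16 = 17.1; e = 22.1 − 17.1 = 5
x=20: ŷ = -2.1 + 1.2·20 = 21.9; e = 17.9 − 21.9 = -4
x=26: ŷ = -2.1 + 1.2·26 = 29.1; e = 31.1 − 29.1 = 2
|e| > 1.5: x=5 (|e|=5), x=7 (|e|=3), x=8 (|e|=5), x=9 (|e|=4), x=16 (|e|=5), x=20 (|e|=4), x=26 (|e|=2) → 7

7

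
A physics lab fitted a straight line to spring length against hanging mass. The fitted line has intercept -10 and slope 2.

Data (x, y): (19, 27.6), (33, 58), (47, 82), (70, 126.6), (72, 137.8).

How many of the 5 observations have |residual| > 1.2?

x=19: ŷ = -10 + 2·19 = 28; e = 27.6 − 28 = -0.4
x=33: ŷ = -10 + 2·33 = 56; e = 58 − 56 = 2
x=47: ŷ = -10 + 2·47 = 84; e = 82 − 84 = -2
x=70: ŷ = -10 + 2·70 = 130; e = 126.6 − 130 = -3.4
x=72: ŷ = -10 + 2·72 = 134; e = 137.8 − 134 = 3.8
|e| > 1.2: x=33 (|e|=2), x=47 (|e|=2), x=70 (|e|=3.4), x=72 (|e|=3.8) → 4

4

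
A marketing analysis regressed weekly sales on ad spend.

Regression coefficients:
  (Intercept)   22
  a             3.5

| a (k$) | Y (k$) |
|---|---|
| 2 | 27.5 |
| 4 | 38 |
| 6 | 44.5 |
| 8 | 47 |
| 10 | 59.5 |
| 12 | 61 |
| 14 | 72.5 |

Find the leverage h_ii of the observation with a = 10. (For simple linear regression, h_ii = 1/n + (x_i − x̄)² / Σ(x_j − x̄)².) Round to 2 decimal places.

ā = (2 + 4 + 6 + 8 + 10 + 12 + 14)/7 = 8
Σ(a − ā)² = 36 + 16 + 4 + 0 + 4 + 16 + 36 = 112
h = 1/7 + (2)²/112 = 0.142857 + 0.0357143 = 0.18

h = 0.18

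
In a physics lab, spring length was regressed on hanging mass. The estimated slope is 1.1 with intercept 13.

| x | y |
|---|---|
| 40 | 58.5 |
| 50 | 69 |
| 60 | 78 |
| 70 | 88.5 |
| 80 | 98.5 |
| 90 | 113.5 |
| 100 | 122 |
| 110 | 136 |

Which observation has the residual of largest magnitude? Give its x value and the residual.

x = 80, e = -2.5

x=40: ŷ = 13 + 1.1·40 = 57; e = 58.5 − 57 = 1.5
x=50: ŷ = 13 + 1.1·50 = 68; e = 69 − 68 = 1
x=60: ŷ = 13 + 1.1·60 = 79; e = 78 − 79 = -1
x=70: ŷ = 13 + 1.1·70 = 90; e = 88.5 − 90 = -1.5
x=80: ŷ = 13 + 1.1·80 = 101; e = 98.5 − 101 = -2.5
x=90: ŷ = 13 + 1.1·90 = 112; e = 113.5 − 112 = 1.5
x=100: ŷ = 13 + 1.1·100 = 123; e = 122 − 123 = -1
x=110: ŷ = 13 + 1.1·110 = 134; e = 136 − 134 = 2
Largest |e| is 2.5 at x = 80, residual -2.5.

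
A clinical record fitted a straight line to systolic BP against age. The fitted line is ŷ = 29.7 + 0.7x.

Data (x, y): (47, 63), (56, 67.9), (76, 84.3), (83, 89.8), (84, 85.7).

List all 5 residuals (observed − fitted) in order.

x=47: ŷ = 29.7 + 0.7·47 = 62.6; e = 63 − 62.6 = 0.4
x=56: ŷ = 29.7 + 0.7·56 = 68.9; e = 67.9 − 68.9 = -1
x=76: ŷ = 29.7 + 0.7·76 = 82.9; e = 84.3 − 82.9 = 1.4
x=83: ŷ = 29.7 + 0.7·83 = 87.8; e = 89.8 − 87.8 = 2
x=84: ŷ = 29.7 + 0.7·84 = 88.5; e = 85.7 − 88.5 = -2.8

0.4, -1, 1.4, 2, -2.8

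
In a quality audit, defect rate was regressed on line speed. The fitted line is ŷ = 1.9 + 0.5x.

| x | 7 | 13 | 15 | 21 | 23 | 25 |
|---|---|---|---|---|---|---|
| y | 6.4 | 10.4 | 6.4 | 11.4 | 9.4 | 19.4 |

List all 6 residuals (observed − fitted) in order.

1, 2, -3, -1, -4, 5

x=7: ŷ = 1.9 + 0.5·7 = 5.4; e = 6.4 − 5.4 = 1
x=13: ŷ = 1.9 + 0.5·13 = 8.4; e = 10.4 − 8.4 = 2
x=15: ŷ = 1.9 + 0.5·15 = 9.4; e = 6.4 − 9.4 = -3
x=21: ŷ = 1.9 + 0.5·21 = 12.4; e = 11.4 − 12.4 = -1
x=23: ŷ = 1.9 + 0.5·23 = 13.4; e = 9.4 − 13.4 = -4
x=25: ŷ = 1.9 + 0.5·25 = 14.4; e = 19.4 − 14.4 = 5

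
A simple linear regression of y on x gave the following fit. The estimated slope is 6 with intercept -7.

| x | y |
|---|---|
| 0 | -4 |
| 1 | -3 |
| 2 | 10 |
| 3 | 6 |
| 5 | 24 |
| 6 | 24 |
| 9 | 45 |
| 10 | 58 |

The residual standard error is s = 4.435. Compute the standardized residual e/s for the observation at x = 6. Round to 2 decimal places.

-1.13

ŷ = -7 + 6·6 = 29
e = 24 − 29 = -5
e/s = -5 / 4.435 = -1.13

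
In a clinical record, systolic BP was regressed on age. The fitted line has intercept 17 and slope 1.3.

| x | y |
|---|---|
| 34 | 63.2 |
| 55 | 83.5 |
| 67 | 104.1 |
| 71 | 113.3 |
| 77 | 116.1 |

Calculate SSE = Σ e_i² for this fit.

SSE = 46

x=34: ŷ = 17 + 1.3·34 = 61.2; e = 63.2 − 61.2 = 2
x=55: ŷ = 17 + 1.3·55 = 88.5; e = 83.5 − 88.5 = -5
x=67: ŷ = 17 + 1.3·67 = 104.1; e = 104.1 − 104.1 = 0
x=71: ŷ = 17 + 1.3·71 = 109.3; e = 113.3 − 109.3 = 4
x=77: ŷ = 17 + 1.3·77 = 117.1; e = 116.1 − 117.1 = -1
SSE = 4 + 25 + 0 + 16 + 1 = 46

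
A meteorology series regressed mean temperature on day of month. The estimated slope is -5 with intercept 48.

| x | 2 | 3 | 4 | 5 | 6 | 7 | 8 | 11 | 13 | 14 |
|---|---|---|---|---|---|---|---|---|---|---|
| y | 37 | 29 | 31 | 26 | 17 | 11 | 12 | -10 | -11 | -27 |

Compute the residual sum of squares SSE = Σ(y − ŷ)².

x=2: ŷ = 48 − 5·2 = 38; r = 37 − 38 = -1
x=3: ŷ = 48 − 5·3 = 33; r = 29 − 33 = -4
x=4: ŷ = 48 − 5·4 = 28; r = 31 − 28 = 3
x=5: ŷ = 48 − 5·5 = 23; r = 26 − 23 = 3
x=6: ŷ = 48 − 5·6 = 18; r = 17 − 18 = -1
x=7: ŷ = 48 − 5·7 = 13; r = 11 − 13 = -2
x=8: ŷ = 48 − 5·8 = 8; r = 12 − 8 = 4
x=11: ŷ = 48 − 5·11 = -7; r = -10 − (-7) = -3
x=13: ŷ = 48 − 5·13 = -17; r = -11 − (-17) = 6
x=14: ŷ = 48 − 5·14 = -22; r = -27 − (-22) = -5
SSE = 1 + 16 + 9 + 9 + 1 + 4 + 16 + 9 + 36 + 25 = 126

SSE = 126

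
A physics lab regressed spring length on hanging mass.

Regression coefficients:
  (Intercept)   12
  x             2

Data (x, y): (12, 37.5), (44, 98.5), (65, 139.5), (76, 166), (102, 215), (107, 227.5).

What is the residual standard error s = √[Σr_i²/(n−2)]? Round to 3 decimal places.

x=12: ŷ = 12 + 2·12 = 36; r = 37.5 − 36 = 1.5
x=44: ŷ = 12 + 2·44 = 100; r = 98.5 − 100 = -1.5
x=65: ŷ = 12 + 2·65 = 142; r = 139.5 − 142 = -2.5
x=76: ŷ = 12 + 2·76 = 164; r = 166 − 164 = 2
x=102: ŷ = 12 + 2·102 = 216; r = 215 − 216 = -1
x=107: ŷ = 12 + 2·107 = 226; r = 227.5 − 226 = 1.5
SSE = 2.25 + 2.25 + 6.25 + 4 + 1 + 2.25 = 18
s = √(18/4) = √4.5 ≈ 2.121

s = 2.121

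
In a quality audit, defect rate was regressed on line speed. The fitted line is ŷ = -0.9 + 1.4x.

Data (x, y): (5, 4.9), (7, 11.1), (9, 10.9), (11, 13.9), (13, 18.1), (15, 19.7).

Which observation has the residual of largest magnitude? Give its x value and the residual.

x = 7, e = 2.2

x=5: ŷ = -0.9 + 1.4·5 = 6.1; e = 4.9 − 6.1 = -1.2
x=7: ŷ = -0.9 + 1.4·7 = 8.9; e = 11.1 − 8.9 = 2.2
x=9: ŷ = -0.9 + 1.4·9 = 11.7; e = 10.9 − 11.7 = -0.8
x=11: ŷ = -0.9 + 1.4·11 = 14.5; e = 13.9 − 14.5 = -0.6
x=13: ŷ = -0.9 + 1.4·13 = 17.3; e = 18.1 − 17.3 = 0.8
x=15: ŷ = -0.9 + 1.4·15 = 20.1; e = 19.7 − 20.1 = -0.4
Largest |e| is 2.2 at x = 7, residual 2.2.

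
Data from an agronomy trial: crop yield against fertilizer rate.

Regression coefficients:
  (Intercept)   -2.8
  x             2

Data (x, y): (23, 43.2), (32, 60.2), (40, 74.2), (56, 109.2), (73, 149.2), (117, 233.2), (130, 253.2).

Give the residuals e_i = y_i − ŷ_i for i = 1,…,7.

x=23: ŷ = -2.8 + 2·23 = 43.2; e = 43.2 − 43.2 = 0
x=32: ŷ = -2.8 + 2·32 = 61.2; e = 60.2 − 61.2 = -1
x=40: ŷ = -2.8 + 2·40 = 77.2; e = 74.2 − 77.2 = -3
x=56: ŷ = -2.8 + 2·56 = 109.2; e = 109.2 − 109.2 = 0
x=73: ŷ = -2.8 + 2·73 = 143.2; e = 149.2 − 143.2 = 6
x=117: ŷ = -2.8 + 2·117 = 231.2; e = 233.2 − 231.2 = 2
x=130: ŷ = -2.8 + 2·130 = 257.2; e = 253.2 − 257.2 = -4

0, -1, -3, 0, 6, 2, -4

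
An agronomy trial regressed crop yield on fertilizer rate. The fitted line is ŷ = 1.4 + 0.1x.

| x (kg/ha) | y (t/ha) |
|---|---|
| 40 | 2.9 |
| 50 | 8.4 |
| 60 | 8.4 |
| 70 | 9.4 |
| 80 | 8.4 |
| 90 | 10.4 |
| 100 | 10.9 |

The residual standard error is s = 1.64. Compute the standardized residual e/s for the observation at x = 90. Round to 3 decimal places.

ŷ = 1.4 + 0.1·90 = 10.4
e = 10.4 − 10.4 = 0
e/s = 0 / 1.64 = 0.000

0.000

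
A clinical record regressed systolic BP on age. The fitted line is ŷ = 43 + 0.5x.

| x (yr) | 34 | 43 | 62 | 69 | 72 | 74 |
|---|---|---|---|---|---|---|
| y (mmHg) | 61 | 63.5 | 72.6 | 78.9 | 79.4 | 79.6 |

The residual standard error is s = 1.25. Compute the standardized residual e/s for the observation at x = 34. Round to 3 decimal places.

ŷ = 43 + 0.5·34 = 60
e = 61 − 60 = 1
e/s = 1 / 1.25 = 0.800

0.800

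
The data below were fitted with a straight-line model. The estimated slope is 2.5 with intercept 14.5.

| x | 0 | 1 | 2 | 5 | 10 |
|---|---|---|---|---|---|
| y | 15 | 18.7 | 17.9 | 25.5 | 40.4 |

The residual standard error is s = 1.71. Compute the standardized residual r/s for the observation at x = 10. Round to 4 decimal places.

0.5263

ŷ = 14.5 + 2.5·10 = 39.5
r = 40.4 − 39.5 = 0.9
r/s = 0.9 / 1.71 = 0.5263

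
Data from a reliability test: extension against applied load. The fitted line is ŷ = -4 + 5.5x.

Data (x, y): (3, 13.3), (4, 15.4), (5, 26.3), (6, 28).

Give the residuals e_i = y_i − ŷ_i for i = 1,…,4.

x=3: ŷ = -4 + 5.5·3 = 12.5; e = 13.3 − 12.5 = 0.8
x=4: ŷ = -4 + 5.5·4 = 18; e = 15.4 − 18 = -2.6
x=5: ŷ = -4 + 5.5·5 = 23.5; e = 26.3 − 23.5 = 2.8
x=6: ŷ = -4 + 5.5·6 = 29; e = 28 − 29 = -1

0.8, -2.6, 2.8, -1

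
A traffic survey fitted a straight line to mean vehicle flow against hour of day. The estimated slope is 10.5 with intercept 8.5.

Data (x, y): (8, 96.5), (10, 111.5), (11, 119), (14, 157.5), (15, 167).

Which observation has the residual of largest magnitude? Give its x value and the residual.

x = 11, r = -5

x=8: ŷ = 8.5 + 10.5·8 = 92.5; r = 96.5 − 92.5 = 4
x=10: ŷ = 8.5 + 10.5·10 = 113.5; r = 111.5 − 113.5 = -2
x=11: ŷ = 8.5 + 10.5·11 = 124; r = 119 − 124 = -5
x=14: ŷ = 8.5 + 10.5·14 = 155.5; r = 157.5 − 155.5 = 2
x=15: ŷ = 8.5 + 10.5·15 = 166; r = 167 − 166 = 1
Largest |r| is 5 at x = 11, residual -5.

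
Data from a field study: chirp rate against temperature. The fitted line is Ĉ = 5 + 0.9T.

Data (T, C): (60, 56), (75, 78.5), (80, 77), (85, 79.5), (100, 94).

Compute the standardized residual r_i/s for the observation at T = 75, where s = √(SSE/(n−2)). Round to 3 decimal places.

T=60: Ĉ = 5 + 0.9·60 = 59; r = 56 − 59 = -3
T=75: Ĉ = 5 + 0.9·75 = 72.5; r = 78.5 − 72.5 = 6
T=80: Ĉ = 5 + 0.9·80 = 77; r = 77 − 77 = 0
T=85: Ĉ = 5 + 0.9·85 = 81.5; r = 79.5 − 81.5 = -2
T=100: Ĉ = 5 + 0.9·100 = 95; r = 94 − 95 = -1
SSE = 9 + 36 + 0 + 4 + 1 = 50
s = √(50/3) = 4.08248
r/s = 6 / 4.08248 = 1.470

1.470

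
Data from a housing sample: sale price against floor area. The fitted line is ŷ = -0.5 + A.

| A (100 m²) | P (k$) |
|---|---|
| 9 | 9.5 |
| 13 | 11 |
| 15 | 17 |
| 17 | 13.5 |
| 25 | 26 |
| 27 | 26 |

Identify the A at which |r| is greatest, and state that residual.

A = 17, r = -3

A=9: ŷ = -0.5 + 9 = 8.5; r = 9.5 − 8.5 = 1
A=13: ŷ = -0.5 + 13 = 12.5; r = 11 − 12.5 = -1.5
A=15: ŷ = -0.5 + 15 = 14.5; r = 17 − 14.5 = 2.5
A=17: ŷ = -0.5 + 17 = 16.5; r = 13.5 − 16.5 = -3
A=25: ŷ = -0.5 + 25 = 24.5; r = 26 − 24.5 = 1.5
A=27: ŷ = -0.5 + 27 = 26.5; r = 26 − 26.5 = -0.5
Largest |r| is 3 at A = 17, residual -3.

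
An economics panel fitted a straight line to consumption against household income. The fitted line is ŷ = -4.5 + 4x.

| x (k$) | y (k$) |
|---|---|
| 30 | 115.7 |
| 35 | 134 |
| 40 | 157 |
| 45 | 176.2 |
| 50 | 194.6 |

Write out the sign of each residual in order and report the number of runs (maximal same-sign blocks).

x=30: ŷ = -4.5 + 4·30 = 115.5; r = 115.7 − 115.5 = 0.2
x=35: ŷ = -4.5 + 4·35 = 135.5; r = 134 − 135.5 = -1.5
x=40: ŷ = -4.5 + 4·40 = 155.5; r = 157 − 155.5 = 1.5
x=45: ŷ = -4.5 + 4·45 = 175.5; r = 176.2 − 175.5 = 0.7
x=50: ŷ = -4.5 + 4·50 = 195.5; r = 194.6 − 195.5 = -0.9
Signs: + − + + −
Runs: +×1, −×1, +×2, −×1 → 4

4 runs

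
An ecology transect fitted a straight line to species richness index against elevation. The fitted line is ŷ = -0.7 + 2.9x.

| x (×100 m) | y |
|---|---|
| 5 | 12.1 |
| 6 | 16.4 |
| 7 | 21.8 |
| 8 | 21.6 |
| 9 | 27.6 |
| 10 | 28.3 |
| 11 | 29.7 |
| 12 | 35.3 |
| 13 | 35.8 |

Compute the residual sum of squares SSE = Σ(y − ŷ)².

SSE = 18.6

x=5: ŷ = -0.7 + 2.9·5 = 13.8; e = 12.1 − 13.8 = -1.7
x=6: ŷ = -0.7 + 2.9·6 = 16.7; e = 16.4 − 16.7 = -0.3
x=7: ŷ = -0.7 + 2.9·7 = 19.6; e = 21.8 − 19.6 = 2.2
x=8: ŷ = -0.7 + 2.9·8 = 22.5; e = 21.6 − 22.5 = -0.9
x=9: ŷ = -0.7 + 2.9·9 = 25.4; e = 27.6 − 25.4 = 2.2
x=10: ŷ = -0.7 + 2.9·10 = 28.3; e = 28.3 − 28.3 = 0
x=11: ŷ = -0.7 + 2.9·11 = 31.2; e = 29.7 − 31.2 = -1.5
x=12: ŷ = -0.7 + 2.9·12 = 34.1; e = 35.3 − 34.1 = 1.2
x=13: ŷ = -0.7 + 2.9·13 = 37; e = 35.8 − 37 = -1.2
SSE = 2.89 + 0.09 + 4.84 + 0.81 + 4.84 + 0 + 2.25 + 1.44 + 1.44 = 18.6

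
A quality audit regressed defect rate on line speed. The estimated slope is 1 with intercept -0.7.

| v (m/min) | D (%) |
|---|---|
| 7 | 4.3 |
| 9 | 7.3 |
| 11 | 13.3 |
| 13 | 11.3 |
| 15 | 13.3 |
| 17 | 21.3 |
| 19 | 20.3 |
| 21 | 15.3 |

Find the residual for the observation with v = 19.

e = 2

ŷ = -0.7 + 19 = 18.3
e = 20.3 − 18.3 = 2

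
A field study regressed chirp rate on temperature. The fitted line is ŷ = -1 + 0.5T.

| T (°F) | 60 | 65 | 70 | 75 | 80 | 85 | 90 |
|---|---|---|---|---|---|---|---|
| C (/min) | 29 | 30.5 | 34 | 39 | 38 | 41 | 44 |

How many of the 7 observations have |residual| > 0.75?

3

T=60: ŷ = -1 + 0.5·60 = 29; e = 29 − 29 = 0
T=65: ŷ = -1 + 0.5·65 = 31.5; e = 30.5 − 31.5 = -1
T=70: ŷ = -1 + 0.5·70 = 34; e = 34 − 34 = 0
T=75: ŷ = -1 + 0.5·75 = 36.5; e = 39 − 36.5 = 2.5
T=80: ŷ = -1 + 0.5·80 = 39; e = 38 − 39 = -1
T=85: ŷ = -1 + 0.5·85 = 41.5; e = 41 − 41.5 = -0.5
T=90: ŷ = -1 + 0.5·90 = 44; e = 44 − 44 = 0
|e| > 0.75: T=65 (|e|=1), T=75 (|e|=2.5), T=80 (|e|=1) → 3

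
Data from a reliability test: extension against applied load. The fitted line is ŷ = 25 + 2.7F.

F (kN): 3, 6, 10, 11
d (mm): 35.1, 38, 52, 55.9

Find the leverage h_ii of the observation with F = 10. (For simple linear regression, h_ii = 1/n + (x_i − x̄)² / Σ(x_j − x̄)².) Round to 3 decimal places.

F̄ = (3 + 6 + 10 + 11)/4 = 7.5
Σ(F − F̄)² = 20.25 + 2.25 + 6.25 + 12.25 = 41
h = 1/4 + (2.5)²/41 = 0.25 + 0.152439 = 0.402

h = 0.402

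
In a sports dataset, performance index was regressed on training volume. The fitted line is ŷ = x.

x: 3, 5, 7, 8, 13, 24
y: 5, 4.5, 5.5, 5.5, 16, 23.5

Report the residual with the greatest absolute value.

x=3: ŷ = 3 = 3; r = 5 − 3 = 2
x=5: ŷ = 5 = 5; r = 4.5 − 5 = -0.5
x=7: ŷ = 7 = 7; r = 5.5 − 7 = -1.5
x=8: ŷ = 8 = 8; r = 5.5 − 8 = -2.5
x=13: ŷ = 13 = 13; r = 16 − 13 = 3
x=24: ŷ = 24 = 24; r = 23.5 − 24 = -0.5
Largest |r| is 3 at x = 13, residual 3.

r = 3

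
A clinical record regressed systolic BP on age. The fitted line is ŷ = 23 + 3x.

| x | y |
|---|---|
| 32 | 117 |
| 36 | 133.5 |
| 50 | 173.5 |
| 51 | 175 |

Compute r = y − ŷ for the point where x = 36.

ŷ = 23 + 3·36 = 131
r = 133.5 − 131 = 2.5

r = 2.5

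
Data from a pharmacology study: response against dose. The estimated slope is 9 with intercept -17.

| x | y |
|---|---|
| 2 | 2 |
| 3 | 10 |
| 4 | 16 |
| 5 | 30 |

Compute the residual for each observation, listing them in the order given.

x=2: ŷ = -17 + 9·2 = 1; r = 2 − 1 = 1
x=3: ŷ = -17 + 9·3 = 10; r = 10 − 10 = 0
x=4: ŷ = -17 + 9·4 = 19; r = 16 − 19 = -3
x=5: ŷ = -17 + 9·5 = 28; r = 30 − 28 = 2

1, 0, -3, 2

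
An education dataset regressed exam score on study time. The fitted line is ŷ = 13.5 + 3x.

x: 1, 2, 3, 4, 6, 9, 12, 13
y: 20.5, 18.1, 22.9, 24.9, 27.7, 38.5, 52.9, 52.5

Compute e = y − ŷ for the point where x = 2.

ŷ = 13.5 + 3·2 = 19.5
e = 18.1 − 19.5 = -1.4

e = -1.4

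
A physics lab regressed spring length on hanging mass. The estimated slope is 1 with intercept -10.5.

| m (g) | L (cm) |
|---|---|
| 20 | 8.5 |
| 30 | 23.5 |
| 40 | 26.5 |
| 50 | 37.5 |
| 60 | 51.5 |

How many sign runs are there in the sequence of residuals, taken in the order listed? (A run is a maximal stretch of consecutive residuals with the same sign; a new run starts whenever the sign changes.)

m=20: ŷ = -10.5 + 20 = 9.5; e = 8.5 − 9.5 = -1
m=30: ŷ = -10.5 + 30 = 19.5; e = 23.5 − 19.5 = 4
m=40: ŷ = -10.5 + 40 = 29.5; e = 26.5 − 29.5 = -3
m=50: ŷ = -10.5 + 50 = 39.5; e = 37.5 − 39.5 = -2
m=60: ŷ = -10.5 + 60 = 49.5; e = 51.5 − 49.5 = 2
Signs: − + − − +
Runs: −×1, +×1, −×2, +×1 → 4

4 runs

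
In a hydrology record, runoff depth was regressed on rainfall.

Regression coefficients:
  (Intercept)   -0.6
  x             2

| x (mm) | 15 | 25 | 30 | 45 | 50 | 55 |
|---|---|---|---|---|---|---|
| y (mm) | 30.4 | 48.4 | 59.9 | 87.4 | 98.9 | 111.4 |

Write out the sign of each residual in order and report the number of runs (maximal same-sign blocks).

5 runs

x=15: ŷ = -0.6 + 2·15 = 29.4; r = 30.4 − 29.4 = 1
x=25: ŷ = -0.6 + 2·25 = 49.4; r = 48.4 − 49.4 = -1
x=30: ŷ = -0.6 + 2·30 = 59.4; r = 59.9 − 59.4 = 0.5
x=45: ŷ = -0.6 + 2·45 = 89.4; r = 87.4 − 89.4 = -2
x=50: ŷ = -0.6 + 2·50 = 99.4; r = 98.9 − 99.4 = -0.5
x=55: ŷ = -0.6 + 2·55 = 109.4; r = 111.4 − 109.4 = 2
Signs: + − + − − +
Runs: +×1, −×1, +×1, −×2, +×1 → 5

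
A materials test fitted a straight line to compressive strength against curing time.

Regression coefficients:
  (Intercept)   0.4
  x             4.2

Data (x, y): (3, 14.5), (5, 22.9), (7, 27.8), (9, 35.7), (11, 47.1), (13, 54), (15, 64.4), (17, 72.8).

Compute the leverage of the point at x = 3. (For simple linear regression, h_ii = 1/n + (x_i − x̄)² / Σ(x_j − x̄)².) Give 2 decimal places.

h = 0.42

x̄ = (3 + 5 + 7 + 9 + 11 + 13 + 15 + 17)/8 = 10
Σ(x − x̄)² = 49 + 25 + 9 + 1 + 1 + 9 + 25 + 49 = 168
h = 1/8 + (-7)²/168 = 0.125 + 0.291667 = 0.42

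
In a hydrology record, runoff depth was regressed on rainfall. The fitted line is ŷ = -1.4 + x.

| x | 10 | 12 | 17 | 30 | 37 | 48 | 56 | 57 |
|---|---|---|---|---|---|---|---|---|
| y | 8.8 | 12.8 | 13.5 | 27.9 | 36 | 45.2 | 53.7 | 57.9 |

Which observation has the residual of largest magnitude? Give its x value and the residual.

x=10: ŷ = -1.4 + 10 = 8.6; r = 8.8 − 8.6 = 0.2
x=12: ŷ = -1.4 + 12 = 10.6; r = 12.8 − 10.6 = 2.2
x=17: ŷ = -1.4 + 17 = 15.6; r = 13.5 − 15.6 = -2.1
x=30: ŷ = -1.4 + 30 = 28.6; r = 27.9 − 28.6 = -0.7
x=37: ŷ = -1.4 + 37 = 35.6; r = 36 − 35.6 = 0.4
x=48: ŷ = -1.4 + 48 = 46.6; r = 45.2 − 46.6 = -1.4
x=56: ŷ = -1.4 + 56 = 54.6; r = 53.7 − 54.6 = -0.9
x=57: ŷ = -1.4 + 57 = 55.6; r = 57.9 − 55.6 = 2.3
Largest |r| is 2.3 at x = 57, residual 2.3.

x = 57, r = 2.3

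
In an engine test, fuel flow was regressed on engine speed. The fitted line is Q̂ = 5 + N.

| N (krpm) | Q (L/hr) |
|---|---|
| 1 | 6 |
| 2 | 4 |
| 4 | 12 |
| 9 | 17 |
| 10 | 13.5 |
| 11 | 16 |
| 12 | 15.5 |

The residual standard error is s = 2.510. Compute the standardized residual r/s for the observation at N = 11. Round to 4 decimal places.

Q̂ = 5 + 11 = 16
r = 16 − 16 = 0
r/s = 0 / 2.510 = 0.0000

0.0000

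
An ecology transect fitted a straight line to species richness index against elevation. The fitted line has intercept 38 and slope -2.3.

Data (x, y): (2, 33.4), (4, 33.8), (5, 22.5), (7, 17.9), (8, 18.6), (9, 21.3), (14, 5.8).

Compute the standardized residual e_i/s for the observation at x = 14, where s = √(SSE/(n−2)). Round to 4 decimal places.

0.0000

x=2: ŷ = 38 − 2.3·2 = 33.4; e = 33.4 − 33.4 = 0
x=4: ŷ = 38 − 2.3·4 = 28.8; e = 33.8 − 28.8 = 5
x=5: ŷ = 38 − 2.3·5 = 26.5; e = 22.5 − 26.5 = -4
x=7: ŷ = 38 − 2.3·7 = 21.9; e = 17.9 − 21.9 = -4
x=8: ŷ = 38 − 2.3·8 = 19.6; e = 18.6 − 19.6 = -1
x=9: ŷ = 38 − 2.3·9 = 17.3; e = 21.3 − 17.3 = 4
x=14: ŷ = 38 − 2.3·14 = 5.8; e = 5.8 − 5.8 = 0
SSE = 0 + 25 + 16 + 16 + 1 + 16 + 0 = 74
s = √(74/5) = 3.84708
e/s = 0 / 3.84708 = 0.0000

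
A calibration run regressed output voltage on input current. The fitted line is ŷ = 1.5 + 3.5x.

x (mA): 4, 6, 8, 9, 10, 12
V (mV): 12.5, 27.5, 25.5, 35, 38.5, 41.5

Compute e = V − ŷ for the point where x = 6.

e = 5

ŷ = 1.5 + 3.5·6 = 22.5
e = 27.5 − 22.5 = 5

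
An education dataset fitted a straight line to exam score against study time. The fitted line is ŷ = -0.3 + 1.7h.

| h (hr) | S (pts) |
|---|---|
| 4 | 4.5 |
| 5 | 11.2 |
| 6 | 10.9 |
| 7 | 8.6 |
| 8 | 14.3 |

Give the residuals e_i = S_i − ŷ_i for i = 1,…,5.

-2, 3, 1, -3, 1

h=4: ŷ = -0.3 + 1.7·4 = 6.5; e = 4.5 − 6.5 = -2
h=5: ŷ = -0.3 + 1.7·5 = 8.2; e = 11.2 − 8.2 = 3
h=6: ŷ = -0.3 + 1.7·6 = 9.9; e = 10.9 − 9.9 = 1
h=7: ŷ = -0.3 + 1.7·7 = 11.6; e = 8.6 − 11.6 = -3
h=8: ŷ = -0.3 + 1.7·8 = 13.3; e = 14.3 − 13.3 = 1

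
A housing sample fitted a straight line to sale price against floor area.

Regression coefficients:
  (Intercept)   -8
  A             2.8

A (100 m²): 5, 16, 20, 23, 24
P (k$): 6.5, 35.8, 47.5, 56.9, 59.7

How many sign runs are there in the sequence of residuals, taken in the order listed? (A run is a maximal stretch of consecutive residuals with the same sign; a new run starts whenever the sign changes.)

A=5: ŷ = -8 + 2.8·5 = 6; r = 6.5 − 6 = 0.5
A=16: ŷ = -8 + 2.8·16 = 36.8; r = 35.8 − 36.8 = -1
A=20: ŷ = -8 + 2.8·20 = 48; r = 47.5 − 48 = -0.5
A=23: ŷ = -8 + 2.8·23 = 56.4; r = 56.9 − 56.4 = 0.5
A=24: ŷ = -8 + 2.8·24 = 59.2; r = 59.7 − 59.2 = 0.5
Signs: + − − + +
Runs: +×1, −×2, +×2 → 3

3 runs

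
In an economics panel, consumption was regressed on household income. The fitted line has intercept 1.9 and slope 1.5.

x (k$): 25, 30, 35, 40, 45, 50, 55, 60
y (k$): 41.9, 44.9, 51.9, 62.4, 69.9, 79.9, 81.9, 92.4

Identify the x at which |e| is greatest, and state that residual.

x=25: ŷ = 1.9 + 1.5·25 = 39.4; e = 41.9 − 39.4 = 2.5
x=30: ŷ = 1.9 + 1.5·30 = 46.9; e = 44.9 − 46.9 = -2
x=35: ŷ = 1.9 + 1.5·35 = 54.4; e = 51.9 − 54.4 = -2.5
x=40: ŷ = 1.9 + 1.5·40 = 61.9; e = 62.4 − 61.9 = 0.5
x=45: ŷ = 1.9 + 1.5·45 = 69.4; e = 69.9 − 69.4 = 0.5
x=50: ŷ = 1.9 + 1.5·50 = 76.9; e = 79.9 − 76.9 = 3
x=55: ŷ = 1.9 + 1.5·55 = 84.4; e = 81.9 − 84.4 = -2.5
x=60: ŷ = 1.9 + 1.5·60 = 91.9; e = 92.4 − 91.9 = 0.5
Largest |e| is 3 at x = 50, residual 3.

x = 50, e = 3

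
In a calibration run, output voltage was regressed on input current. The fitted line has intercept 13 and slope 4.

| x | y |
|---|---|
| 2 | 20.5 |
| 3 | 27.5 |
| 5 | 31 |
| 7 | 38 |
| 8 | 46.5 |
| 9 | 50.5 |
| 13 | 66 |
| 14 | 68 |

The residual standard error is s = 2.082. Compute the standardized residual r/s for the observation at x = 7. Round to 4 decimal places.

ŷ = 13 + 4·7 = 41
r = 38 − 41 = -3
r/s = -3 / 2.082 = -1.4409

-1.4409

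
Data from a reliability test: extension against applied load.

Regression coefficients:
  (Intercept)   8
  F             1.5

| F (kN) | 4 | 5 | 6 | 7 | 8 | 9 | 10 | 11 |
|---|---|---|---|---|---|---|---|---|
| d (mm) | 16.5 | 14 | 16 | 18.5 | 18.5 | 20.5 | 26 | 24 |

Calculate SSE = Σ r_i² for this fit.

SSE = 22

F=4: d̂ = 8 + 1.5·4 = 14; r = 16.5 − 14 = 2.5
F=5: d̂ = 8 + 1.5·5 = 15.5; r = 14 − 15.5 = -1.5
F=6: d̂ = 8 + 1.5·6 = 17; r = 16 − 17 = -1
F=7: d̂ = 8 + 1.5·7 = 18.5; r = 18.5 − 18.5 = 0
F=8: d̂ = 8 + 1.5·8 = 20; r = 18.5 − 20 = -1.5
F=9: d̂ = 8 + 1.5·9 = 21.5; r = 20.5 − 21.5 = -1
F=10: d̂ = 8 + 1.5·10 = 23; r = 26 − 23 = 3
F=11: d̂ = 8 + 1.5·11 = 24.5; r = 24 − 24.5 = -0.5
SSE = 6.25 + 2.25 + 1 + 0 + 2.25 + 1 + 9 + 0.25 = 22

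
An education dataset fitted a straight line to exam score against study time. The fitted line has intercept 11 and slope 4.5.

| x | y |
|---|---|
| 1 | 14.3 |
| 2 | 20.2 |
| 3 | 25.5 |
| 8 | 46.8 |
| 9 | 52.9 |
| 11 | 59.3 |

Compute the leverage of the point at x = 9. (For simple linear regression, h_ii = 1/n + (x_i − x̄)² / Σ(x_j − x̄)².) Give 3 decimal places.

x̄ = (1 + 2 + 3 + 8 + 9 + 11)/6 = 5.66667
Σ(x − x̄)² = 21.7778 + 13.4444 + 7.11111 + 5.44444 + 11.1111 + 28.4444 = 87.3333
h = 1/6 + (3.33333)²/87.3333 = 0.166667 + 0.127226 = 0.294

h = 0.294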